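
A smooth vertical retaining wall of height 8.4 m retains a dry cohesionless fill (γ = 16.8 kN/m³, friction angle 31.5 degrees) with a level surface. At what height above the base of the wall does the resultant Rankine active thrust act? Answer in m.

K_a = 0.3136.
The pressure distribution is triangular, so the resultant acts at H/3 above the base = 8.4/3 = 2.800 m.

2.80 m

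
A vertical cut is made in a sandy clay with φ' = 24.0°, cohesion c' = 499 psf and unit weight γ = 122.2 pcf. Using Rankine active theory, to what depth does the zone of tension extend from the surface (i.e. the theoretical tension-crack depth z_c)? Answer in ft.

12.6 ft

K_a = tan²(45° − 24.0°/2) = 0.4217; √K_a = 0.6494.
The active pressure is zero where K_a γ z = 2c√K_a, so z_c = 2c/(γ√K_a) = 2×499/(122.2×0.6494) = 12.58 ft.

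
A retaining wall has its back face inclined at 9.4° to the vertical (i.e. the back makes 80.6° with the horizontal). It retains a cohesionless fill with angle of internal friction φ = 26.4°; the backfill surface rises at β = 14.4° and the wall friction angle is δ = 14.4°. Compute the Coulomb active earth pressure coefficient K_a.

0.535

K_a = sin²(α+φ) / [sin²α · sin(α−δ) · (1 + √{sin(φ+δ)sin(φ−β) / (sin(α−δ)sin(α+β))})²].
With α = 80.6°, φ = 26.4°, δ = 14.4°, β = 14.4°: K_a = 0.5345.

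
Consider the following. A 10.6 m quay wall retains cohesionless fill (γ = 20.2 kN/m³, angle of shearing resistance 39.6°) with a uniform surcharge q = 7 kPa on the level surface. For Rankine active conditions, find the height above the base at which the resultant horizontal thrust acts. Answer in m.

3.64 m

K_a = 0.2214.
Triangular part P₁ = ½K_aγH² = 251.3 at H/3 = 3.533 m; rectangular part P₂ = K_a q H = 16.43 at H/2 = 5.300 m.
ȳ = (P₁·3.533 + P₂·5.300)/(P₁+P₂) = 3.642 m.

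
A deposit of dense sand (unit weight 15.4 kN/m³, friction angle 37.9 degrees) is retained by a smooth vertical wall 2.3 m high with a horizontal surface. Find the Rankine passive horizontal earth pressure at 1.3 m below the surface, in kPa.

83.8 kPa

K_p = (1 + sin φ)/(1 − sin φ) = 4.185.
σ_h = K_p γ z = 4.185 × 15.4 × 1.3 = 83.79 kPa.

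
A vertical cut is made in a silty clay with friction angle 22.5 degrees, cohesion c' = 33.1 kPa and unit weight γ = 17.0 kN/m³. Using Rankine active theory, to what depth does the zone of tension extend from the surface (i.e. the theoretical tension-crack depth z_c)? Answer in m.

K_a = tan²(45° − 22.5°/2) = 0.4465; √K_a = 0.6682.
The active pressure is zero where K_a γ z = 2c√K_a, so z_c = 2c/(γ√K_a) = 2×33.1/(17.0×0.6682) = 5.828 m.

5.83 m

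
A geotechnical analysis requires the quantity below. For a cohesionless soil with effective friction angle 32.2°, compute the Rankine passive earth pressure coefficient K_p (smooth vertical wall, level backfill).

3.28

K_p = (1 + sin φ)/(1 − sin φ) = tan²(45° + 32.2°/2) = 3.282.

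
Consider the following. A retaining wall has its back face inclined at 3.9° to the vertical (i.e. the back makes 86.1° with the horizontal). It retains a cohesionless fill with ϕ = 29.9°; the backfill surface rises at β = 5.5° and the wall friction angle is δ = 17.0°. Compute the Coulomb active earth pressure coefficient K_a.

0.353

K_a = sin²(α+φ) / [sin²α · sin(α−δ) · (1 + √{sin(φ+δ)sin(φ−β) / (sin(α−δ)sin(α+β))})²].
With α = 86.1°, φ = 29.9°, δ = 17.0°, β = 5.5°: K_a = 0.3532.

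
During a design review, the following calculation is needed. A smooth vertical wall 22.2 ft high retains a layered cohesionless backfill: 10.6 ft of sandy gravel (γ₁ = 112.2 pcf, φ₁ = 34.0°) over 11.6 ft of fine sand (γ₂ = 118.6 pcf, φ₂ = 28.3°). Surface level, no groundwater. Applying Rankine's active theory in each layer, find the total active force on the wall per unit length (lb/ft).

K_a1 = tan²(45°−34.0°/2) = 0.2827; K_a2 = tan²(45°−28.3°/2) = 0.3568.
Layer 1: σ at base = K_a1 γ₁ h₁ = 336.2 psf; P₁ = ½×336.2×10.6 = 1782.
Layer 2: σ_v at top = γ₁h₁ = 1189; σ_h top = K_a2×1189 = 424.3; σ_h base = K_a2×(1189+118.6×11.6) = 915.1.
P₂ = ½(424.3+915.1)×11.6 = 7769. Total P_a = 1782+7769 = 9551 lb/ft.

9550 lb/ft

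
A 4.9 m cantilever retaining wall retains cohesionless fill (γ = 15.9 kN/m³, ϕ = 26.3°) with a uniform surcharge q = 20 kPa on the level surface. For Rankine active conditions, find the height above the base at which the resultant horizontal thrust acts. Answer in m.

K_a = 0.3859.
Triangular part P₁ = ½K_aγH² = 73.67 at H/3 = 1.633 m; rectangular part P₂ = K_a q H = 37.82 at H/2 = 2.450 m.
ȳ = (P₁·1.633 + P₂·2.450)/(P₁+P₂) = 1.910 m.

1.91 m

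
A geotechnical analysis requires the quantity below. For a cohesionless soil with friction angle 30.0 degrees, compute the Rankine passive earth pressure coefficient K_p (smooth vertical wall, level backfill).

3.00

K_p = (1 + sin φ)/(1 − sin φ) = tan²(45° + 30.0°/2) = 3.000.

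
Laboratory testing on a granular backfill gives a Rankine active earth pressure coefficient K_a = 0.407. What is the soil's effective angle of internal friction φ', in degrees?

24.9°

K_a = tan²(45° − φ/2) ⇒ 45° − φ/2 = arctan(√0.407) = 32.54°.
φ = 2(45° − 32.54°) = 24.93°.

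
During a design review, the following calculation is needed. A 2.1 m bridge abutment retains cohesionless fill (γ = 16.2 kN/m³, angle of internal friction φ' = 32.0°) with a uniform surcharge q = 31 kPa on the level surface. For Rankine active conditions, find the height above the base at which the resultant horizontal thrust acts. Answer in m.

0.926 m

K_a = 0.3073.
Triangular part P₁ = ½K_aγH² = 10.98 at H/3 = 0.7000 m; rectangular part P₂ = K_a q H = 20.00 at H/2 = 1.050 m.
ȳ = (P₁·0.7000 + P₂·1.050)/(P₁+P₂) = 0.9260 m.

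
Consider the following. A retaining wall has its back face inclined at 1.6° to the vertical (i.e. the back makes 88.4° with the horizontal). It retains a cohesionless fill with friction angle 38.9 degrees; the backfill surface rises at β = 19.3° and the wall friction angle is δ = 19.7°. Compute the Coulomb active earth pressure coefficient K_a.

0.276

K_a = sin²(α+φ) / [sin²α · sin(α−δ) · (1 + √{sin(φ+δ)sin(φ−β) / (sin(α−δ)sin(α+β))})²].
With α = 88.4°, φ = 38.9°, δ = 19.7°, β = 19.3°: K_a = 0.2765.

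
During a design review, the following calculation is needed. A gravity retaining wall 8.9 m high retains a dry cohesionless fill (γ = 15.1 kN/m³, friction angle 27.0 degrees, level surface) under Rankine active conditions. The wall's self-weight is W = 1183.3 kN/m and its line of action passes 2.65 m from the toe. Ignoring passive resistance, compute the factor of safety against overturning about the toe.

4.71

K_a = tan²(45° − 27.0°/2) = 0.3755.
P_a = ½K_aγH² = 0.5×0.3755×15.1×8.9² = 224.6 kN/m, acting at H/3 = 2.967 m above the base.
Overturning moment M_o = P_a × H/3 = 224.6 × 2.967 = 666.2.
Resisting moment M_r = W × 2.65 = 1183.3 × 2.65 = 3136.
FS_overturning = M_r/M_o = 3136/666.2 = 4.707.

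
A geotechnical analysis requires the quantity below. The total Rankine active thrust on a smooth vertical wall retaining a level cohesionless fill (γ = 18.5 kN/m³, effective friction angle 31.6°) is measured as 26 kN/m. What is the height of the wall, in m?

3.00 m

K_a = 0.3123. P_a = ½ K_a γ H² ⇒ H = √(2P_a/(K_a γ)).
H = √(2×26/(0.3123×18.5)) = 3.000 m.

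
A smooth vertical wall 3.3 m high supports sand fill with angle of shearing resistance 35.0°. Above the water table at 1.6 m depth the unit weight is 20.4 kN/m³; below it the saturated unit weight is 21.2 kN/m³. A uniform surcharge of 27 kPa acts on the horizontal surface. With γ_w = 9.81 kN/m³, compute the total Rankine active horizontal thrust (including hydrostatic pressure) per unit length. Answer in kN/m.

64.9 kN/m

K_a = tan²(45° − φ/2) = 0.2710.
γ' = 21.2 − 9.81 = 11.39 kN/m³. h₂ = H − d_w = 1.7 m.
σ'_h: at surface K_a·q = 7.317; at WT K_a(q+γd_w) = 16.16; at base K_a(q+γd_w+γ'h₂) = 21.41 kPa.
P₁ = ½(7.317+16.16)×1.6 = 18.78; P₂ = ½(16.16+21.41)×1.7 = 31.94; P_w = ½γ_w h₂² = 14.18.
Total = 18.78+31.94+14.18 = 64.89 kN/m.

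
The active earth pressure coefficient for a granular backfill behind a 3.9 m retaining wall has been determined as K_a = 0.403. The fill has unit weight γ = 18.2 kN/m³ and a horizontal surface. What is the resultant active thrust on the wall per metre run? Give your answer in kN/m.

P = ½ K_a γ H² = 0.5 × 0.403 × 18.2 × 3.9² = 55.78 kN/m.

55.8 kN/m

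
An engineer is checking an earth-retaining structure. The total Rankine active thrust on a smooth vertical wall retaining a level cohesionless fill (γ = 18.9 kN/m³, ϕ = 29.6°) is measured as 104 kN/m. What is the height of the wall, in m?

5.70 m

K_a = 0.3387. P_a = ½ K_a γ H² ⇒ H = √(2P_a/(K_a γ)).
H = √(2×104/(0.3387×18.9)) = 5.700 m.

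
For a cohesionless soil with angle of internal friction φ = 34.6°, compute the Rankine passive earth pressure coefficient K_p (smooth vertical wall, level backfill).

3.63

K_p = (1 + sin φ)/(1 − sin φ) = tan²(45° + 34.6°/2) = 3.628.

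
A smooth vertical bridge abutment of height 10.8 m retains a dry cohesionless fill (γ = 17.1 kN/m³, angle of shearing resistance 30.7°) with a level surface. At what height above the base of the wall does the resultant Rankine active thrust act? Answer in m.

3.60 m

K_a = 0.3240.
The pressure distribution is triangular, so the resultant acts at H/3 above the base = 10.8/3 = 3.600 m.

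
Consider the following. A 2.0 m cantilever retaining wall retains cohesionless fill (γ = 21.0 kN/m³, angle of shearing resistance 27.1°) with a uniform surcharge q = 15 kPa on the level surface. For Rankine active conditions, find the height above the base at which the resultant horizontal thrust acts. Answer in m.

0.806 m

K_a = 0.3741.
Triangular part P₁ = ½K_aγH² = 15.71 at H/3 = 0.6667 m; rectangular part P₂ = K_a q H = 11.22 at H/2 = 1.000 m.
ȳ = (P₁·0.6667 + P₂·1.000)/(P₁+P₂) = 0.8056 m.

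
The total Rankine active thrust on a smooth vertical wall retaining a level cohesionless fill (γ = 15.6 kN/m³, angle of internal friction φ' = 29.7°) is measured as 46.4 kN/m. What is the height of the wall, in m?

4.20 m

K_a = 0.3374. P_a = ½ K_a γ H² ⇒ H = √(2P_a/(K_a γ)).
H = √(2×46.4/(0.3374×15.6)) = 4.199 m.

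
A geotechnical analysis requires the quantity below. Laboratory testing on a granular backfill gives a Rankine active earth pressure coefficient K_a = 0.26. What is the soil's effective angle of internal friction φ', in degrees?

36.0°

K_a = tan²(45° − φ/2) ⇒ 45° − φ/2 = arctan(√0.26) = 27.02°.
φ = 2(45° − 27.02°) = 35.97°.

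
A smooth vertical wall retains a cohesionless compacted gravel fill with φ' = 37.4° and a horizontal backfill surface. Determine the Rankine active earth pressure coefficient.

K_a = (1 − sin φ)/(1 + sin φ) = (1 − sin 37.4°)/(1 + sin 37.4°) = 0.2443.

0.244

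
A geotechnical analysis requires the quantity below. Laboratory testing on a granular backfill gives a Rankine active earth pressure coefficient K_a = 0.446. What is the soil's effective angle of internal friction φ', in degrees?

22.5°

K_a = tan²(45° − φ/2) ⇒ 45° − φ/2 = arctan(√0.446) = 33.74°.
φ = 2(45° − 33.74°) = 22.53°.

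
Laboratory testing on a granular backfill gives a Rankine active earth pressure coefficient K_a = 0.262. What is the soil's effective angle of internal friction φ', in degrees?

K_a = tan²(45° − φ/2) ⇒ 45° − φ/2 = arctan(√0.262) = 27.11°.
φ = 2(45° − 27.11°) = 35.79°.

35.8°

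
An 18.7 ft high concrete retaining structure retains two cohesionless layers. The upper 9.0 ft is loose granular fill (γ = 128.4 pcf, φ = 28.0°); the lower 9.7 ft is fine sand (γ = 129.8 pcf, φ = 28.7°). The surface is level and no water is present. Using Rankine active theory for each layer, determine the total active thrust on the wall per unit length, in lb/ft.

7960 lb/ft

K_a1 = tan²(45°−28.0°/2) = 0.3610; K_a2 = tan²(45°−28.7°/2) = 0.3511.
Layer 1: σ at base = K_a1 γ₁ h₁ = 417.2 psf; P₁ = ½×417.2×9.0 = 1877.
Layer 2: σ_v at top = γ₁h₁ = 1156; σ_h top = K_a2×1156 = 405.8; σ_h base = K_a2×(1156+129.8×9.7) = 847.9.
P₂ = ½(405.8+847.9)×9.7 = 6080. Total P_a = 1877+6080 = 7958 lb/ft.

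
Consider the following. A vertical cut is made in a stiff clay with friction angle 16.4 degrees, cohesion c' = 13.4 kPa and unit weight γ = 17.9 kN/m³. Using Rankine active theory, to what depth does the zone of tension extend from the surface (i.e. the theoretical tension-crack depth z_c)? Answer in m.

K_a = tan²(45° − 16.4°/2) = 0.5596; √K_a = 0.7481.
The active pressure is zero where K_a γ z = 2c√K_a, so z_c = 2c/(γ√K_a) = 2×13.4/(17.9×0.7481) = 2.001 m.

2.00 m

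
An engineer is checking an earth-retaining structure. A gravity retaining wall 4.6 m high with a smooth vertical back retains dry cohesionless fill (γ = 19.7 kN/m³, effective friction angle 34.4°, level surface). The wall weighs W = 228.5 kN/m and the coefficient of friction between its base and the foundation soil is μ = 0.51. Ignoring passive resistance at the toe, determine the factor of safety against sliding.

K_a = tan²(45° − 34.4°/2) = 0.2780.
P_a = ½K_aγH² = 0.5×0.2780×19.7×4.6² = 57.94 kN/m, acting at H/3 = 1.533 m above the base.
FS_sliding = μW / P_a = 0.51×228.5 / 57.94 = 2.011.

2.01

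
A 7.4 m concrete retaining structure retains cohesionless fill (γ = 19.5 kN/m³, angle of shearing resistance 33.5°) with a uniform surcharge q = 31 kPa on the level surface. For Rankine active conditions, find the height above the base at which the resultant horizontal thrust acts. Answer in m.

2.84 m

K_a = 0.2887.
Triangular part P₁ = ½K_aγH² = 154.1 at H/3 = 2.467 m; rectangular part P₂ = K_a q H = 66.23 at H/2 = 3.700 m.
ȳ = (P₁·2.467 + P₂·3.700)/(P₁+P₂) = 2.837 m.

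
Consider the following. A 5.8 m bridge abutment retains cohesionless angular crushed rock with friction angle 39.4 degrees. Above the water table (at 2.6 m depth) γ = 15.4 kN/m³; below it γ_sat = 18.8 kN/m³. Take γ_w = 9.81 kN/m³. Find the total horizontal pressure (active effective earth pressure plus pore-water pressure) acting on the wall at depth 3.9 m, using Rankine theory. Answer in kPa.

24.3 kPa

K_a = (1 − sin φ)/(1 + sin φ) = 0.2234.
γ' = 18.8 − 9.81 = 8.990 kN/m³.
Effective vertical stress at 3.9 m: σ'_v = 15.4×2.6 + 8.990×1.30 = 51.73 kPa.
σ'_h = K_a σ'_v = 0.2234 × 51.73 = 11.56 kPa; u = γ_w × 1.30 = 12.75 kPa.
Total σ_h = 11.56 + 12.75 = 24.31 kPa.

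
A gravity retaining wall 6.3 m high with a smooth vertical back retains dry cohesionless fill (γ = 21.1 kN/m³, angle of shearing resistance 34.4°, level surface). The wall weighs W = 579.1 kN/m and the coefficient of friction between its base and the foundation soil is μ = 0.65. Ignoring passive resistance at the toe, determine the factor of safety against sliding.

K_a = tan²(45° − 34.4°/2) = 0.2780.
P_a = ½K_aγH² = 0.5×0.2780×21.1×6.3² = 116.4 kN/m, acting at H/3 = 2.100 m above the base.
FS_sliding = μW / P_a = 0.65×579.1 / 116.4 = 3.234.

3.23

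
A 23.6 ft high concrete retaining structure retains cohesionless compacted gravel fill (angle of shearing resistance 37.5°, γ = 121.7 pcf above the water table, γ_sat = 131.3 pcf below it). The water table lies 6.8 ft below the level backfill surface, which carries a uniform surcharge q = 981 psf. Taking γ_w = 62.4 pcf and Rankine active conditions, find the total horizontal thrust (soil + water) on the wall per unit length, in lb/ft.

20900 lb/ft

K_a = tan²(45° − φ/2) = 0.2432.
γ' = 131.3 − 62.4 = 68.90 pcf. h₂ = H − d_w = 16.8 ft.
σ'_h: at surface K_a·q = 238.6; at WT K_a(q+γd_w) = 439.8; at base K_a(q+γd_w+γ'h₂) = 721.3 psf.
P₁ = ½(238.6+439.8)×6.8 = 2307; P₂ = ½(439.8+721.3)×16.8 = 9754; P_w = ½γ_w h₂² = 8806.
Total = 2307+9754+8806 = 20870 lb/ft.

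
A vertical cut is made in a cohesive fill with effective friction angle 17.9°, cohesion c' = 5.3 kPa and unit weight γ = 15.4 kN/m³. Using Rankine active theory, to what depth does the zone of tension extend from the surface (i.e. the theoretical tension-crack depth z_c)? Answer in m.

0.946 m

K_a = tan²(45° − 17.9°/2) = 0.5298; √K_a = 0.7279.
The active pressure is zero where K_a γ z = 2c√K_a, so z_c = 2c/(γ√K_a) = 2×5.3/(15.4×0.7279) = 0.9456 m.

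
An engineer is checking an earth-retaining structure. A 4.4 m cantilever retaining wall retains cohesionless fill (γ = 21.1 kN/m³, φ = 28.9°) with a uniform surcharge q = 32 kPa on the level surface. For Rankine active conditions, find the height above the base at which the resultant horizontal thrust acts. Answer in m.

K_a = 0.3484.
Triangular part P₁ = ½K_aγH² = 71.15 at H/3 = 1.467 m; rectangular part P₂ = K_a q H = 49.05 at H/2 = 2.200 m.
ȳ = (P₁·1.467 + P₂·2.200)/(P₁+P₂) = 1.766 m.

1.77 m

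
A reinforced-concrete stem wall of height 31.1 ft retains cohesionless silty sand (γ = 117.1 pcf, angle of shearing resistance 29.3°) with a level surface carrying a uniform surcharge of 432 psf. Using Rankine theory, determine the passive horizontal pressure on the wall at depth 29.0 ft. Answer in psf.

11200 psf

K_p = (1 + sin φ)/(1 − sin φ) = 2.917.
σ_v = γz + q = 117.1 × 29.0 + 432 = 3828 psf.
σ_h = K_p σ_v = 2.917 × 3828 = 11170 psf.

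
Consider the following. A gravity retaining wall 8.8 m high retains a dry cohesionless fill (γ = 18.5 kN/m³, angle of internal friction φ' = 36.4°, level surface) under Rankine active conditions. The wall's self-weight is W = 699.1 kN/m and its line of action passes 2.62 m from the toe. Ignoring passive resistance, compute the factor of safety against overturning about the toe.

K_a = tan²(45° − 36.4°/2) = 0.2552.
P_a = ½K_aγH² = 0.5×0.2552×18.5×8.8² = 182.8 kN/m, acting at H/3 = 2.933 m above the base.
Overturning moment M_o = P_a × H/3 = 182.8 × 2.933 = 536.1.
Resisting moment M_r = W × 2.62 = 699.1 × 2.62 = 1832.
FS_overturning = M_r/M_o = 1832/536.1 = 3.416.

3.42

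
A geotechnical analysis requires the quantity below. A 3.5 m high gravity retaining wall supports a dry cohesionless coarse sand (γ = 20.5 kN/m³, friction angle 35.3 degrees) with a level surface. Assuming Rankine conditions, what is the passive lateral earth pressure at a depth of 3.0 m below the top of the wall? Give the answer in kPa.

K_p = (1 + sin φ)/(1 − sin φ) = 3.738.
σ_h = K_p γ z = 3.738 × 20.5 × 3.0 = 229.9 kPa.

230 kPa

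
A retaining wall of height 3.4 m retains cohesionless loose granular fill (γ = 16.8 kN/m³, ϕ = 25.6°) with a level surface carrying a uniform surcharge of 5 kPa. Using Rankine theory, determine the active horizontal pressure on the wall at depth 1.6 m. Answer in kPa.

K_a = (1 − sin φ)/(1 + sin φ) = 0.3966.
σ_v = γz + q = 16.8 × 1.6 + 5 = 31.88 kPa.
σ_h = K_a σ_v = 0.3966 × 31.88 = 12.64 kPa.

12.6 kPa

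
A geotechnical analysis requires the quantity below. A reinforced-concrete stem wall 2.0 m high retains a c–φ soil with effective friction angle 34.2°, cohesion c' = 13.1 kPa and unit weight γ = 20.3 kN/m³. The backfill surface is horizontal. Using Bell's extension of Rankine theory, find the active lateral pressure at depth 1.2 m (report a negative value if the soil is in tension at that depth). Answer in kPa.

K_a = (1 − sin φ)/(1 + sin φ) = 0.2803.
σ_a = K_a γ z − 2c√K_a = 0.2803×20.3×1.2 − 2×13.1×0.5295 = -7.043 kPa.

-7.04 kPa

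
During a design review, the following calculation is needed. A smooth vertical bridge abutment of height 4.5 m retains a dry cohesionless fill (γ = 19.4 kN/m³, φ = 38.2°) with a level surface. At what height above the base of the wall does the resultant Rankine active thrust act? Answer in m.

K_a = 0.2358.
The pressure distribution is triangular, so the resultant acts at H/3 above the base = 4.5/3 = 1.500 m.

1.50 m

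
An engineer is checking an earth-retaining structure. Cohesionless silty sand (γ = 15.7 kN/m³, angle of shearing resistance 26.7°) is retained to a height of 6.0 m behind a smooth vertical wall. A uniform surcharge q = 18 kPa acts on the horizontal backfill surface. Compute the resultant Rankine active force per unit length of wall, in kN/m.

148 kN/m

K_a = tan²(45° − φ/2) = 0.3800.
Soil triangle: ½ K_a γ H² = 0.5×0.3800×15.7×6.0² = 107.4 kN/m.
Surcharge rectangle: K_a q H = 0.3800×18×6.0 = 41.04 kN/m.
Total = 107.4 + 41.04 = 148.4 kN/m.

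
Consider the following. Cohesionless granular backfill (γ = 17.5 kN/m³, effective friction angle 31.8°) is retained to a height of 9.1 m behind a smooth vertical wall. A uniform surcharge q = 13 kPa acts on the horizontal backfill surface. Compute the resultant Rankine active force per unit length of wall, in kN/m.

K_a = tan²(45° − φ/2) = 0.3098.
Soil triangle: ½ K_a γ H² = 0.5×0.3098×17.5×9.1² = 224.5 kN/m.
Surcharge rectangle: K_a q H = 0.3098×13×9.1 = 36.65 kN/m.
Total = 224.5 + 36.65 = 261.1 kN/m.

261 kN/m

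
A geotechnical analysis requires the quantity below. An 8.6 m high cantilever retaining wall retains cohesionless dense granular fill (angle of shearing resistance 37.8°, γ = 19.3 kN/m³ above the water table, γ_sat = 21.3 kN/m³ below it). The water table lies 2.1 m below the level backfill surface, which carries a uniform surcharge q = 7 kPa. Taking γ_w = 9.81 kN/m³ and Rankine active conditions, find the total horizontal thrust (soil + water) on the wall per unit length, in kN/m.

K_a = tan²(45° − φ/2) = 0.2400.
γ' = 21.3 − 9.81 = 11.49 kN/m³. h₂ = H − d_w = 6.5 m.
σ'_h: at surface K_a·q = 1.680; at WT K_a(q+γd_w) = 11.41; at base K_a(q+γd_w+γ'h₂) = 29.33 kPa.
P₁ = ½(1.680+11.41)×2.1 = 13.74; P₂ = ½(11.41+29.33)×6.5 = 132.4; P_w = ½γ_w h₂² = 207.2.
Total = 13.74+132.4+207.2 = 353.4 kN/m.

353 kN/m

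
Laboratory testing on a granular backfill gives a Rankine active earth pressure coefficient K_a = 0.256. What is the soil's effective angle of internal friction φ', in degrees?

K_a = tan²(45° − φ/2) ⇒ 45° − φ/2 = arctan(√0.256) = 26.84°.
φ = 2(45° − 26.84°) = 36.32°.

36.3°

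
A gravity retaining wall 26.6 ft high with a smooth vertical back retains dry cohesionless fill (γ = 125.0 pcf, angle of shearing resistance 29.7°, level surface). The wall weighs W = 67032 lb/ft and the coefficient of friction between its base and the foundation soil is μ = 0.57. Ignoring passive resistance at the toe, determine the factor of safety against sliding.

K_a = tan²(45° − 29.7°/2) = 0.3374.
P_a = ½K_aγH² = 0.5×0.3374×125.0×26.6² = 14920 lb/ft, acting at H/3 = 8.867 ft above the base.
FS_sliding = μW / P_a = 0.57×67032 / 14920 = 2.561.

2.56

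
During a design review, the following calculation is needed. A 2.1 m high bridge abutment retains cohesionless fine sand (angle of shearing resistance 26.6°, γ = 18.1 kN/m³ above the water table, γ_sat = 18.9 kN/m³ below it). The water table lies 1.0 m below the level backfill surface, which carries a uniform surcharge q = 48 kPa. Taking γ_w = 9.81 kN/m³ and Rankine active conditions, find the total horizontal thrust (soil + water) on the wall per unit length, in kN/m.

K_a = tan²(45° − φ/2) = 0.3814.
γ' = 18.9 − 9.81 = 9.090 kN/m³. h₂ = H − d_w = 1.1 m.
σ'_h: at surface K_a·q = 18.31; at WT K_a(q+γd_w) = 25.21; at base K_a(q+γd_w+γ'h₂) = 29.03 kPa.
P₁ = ½(18.31+25.21)×1.0 = 21.76; P₂ = ½(25.21+29.03)×1.1 = 29.83; P_w = ½γ_w h₂² = 5.935.
Total = 21.76+29.83+5.935 = 57.53 kN/m.

57.5 kN/m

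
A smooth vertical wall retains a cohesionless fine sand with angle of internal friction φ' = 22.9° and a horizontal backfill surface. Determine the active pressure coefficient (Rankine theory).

0.440

K_a = tan²(45° − φ/2) = tan²(33.55°) = 0.4398.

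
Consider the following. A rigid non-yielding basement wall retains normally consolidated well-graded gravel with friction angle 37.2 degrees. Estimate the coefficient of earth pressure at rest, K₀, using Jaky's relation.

K₀ = 1 − sin φ' = 1 − sin 37.2° = 0.3954.

0.395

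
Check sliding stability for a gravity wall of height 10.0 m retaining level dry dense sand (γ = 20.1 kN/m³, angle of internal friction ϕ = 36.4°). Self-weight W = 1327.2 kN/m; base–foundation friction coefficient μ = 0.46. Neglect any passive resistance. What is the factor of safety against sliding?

2.38

K_a = tan²(45° − 36.4°/2) = 0.2552.
P_a = ½K_aγH² = 0.5×0.2552×20.1×10.0² = 256.4 kN/m, acting at H/3 = 3.333 m above the base.
FS_sliding = μW / P_a = 0.46×1327.2 / 256.4 = 2.381.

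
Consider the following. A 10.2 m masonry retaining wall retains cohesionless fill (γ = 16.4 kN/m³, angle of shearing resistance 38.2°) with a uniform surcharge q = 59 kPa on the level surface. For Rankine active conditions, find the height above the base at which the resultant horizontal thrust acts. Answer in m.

K_a = 0.2358.
Triangular part P₁ = ½K_aγH² = 201.2 at H/3 = 3.400 m; rectangular part P₂ = K_a q H = 141.9 at H/2 = 5.100 m.
ȳ = (P₁·3.400 + P₂·5.100)/(P₁+P₂) = 4.103 m.

4.10 m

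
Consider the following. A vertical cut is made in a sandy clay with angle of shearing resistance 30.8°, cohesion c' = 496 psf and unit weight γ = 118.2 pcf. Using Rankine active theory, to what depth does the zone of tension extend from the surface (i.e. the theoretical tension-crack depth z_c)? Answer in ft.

14.8 ft

K_a = tan²(45° − 30.8°/2) = 0.3227; √K_a = 0.5681.
The active pressure is zero where K_a γ z = 2c√K_a, so z_c = 2c/(γ√K_a) = 2×496/(118.2×0.5681) = 14.77 ft.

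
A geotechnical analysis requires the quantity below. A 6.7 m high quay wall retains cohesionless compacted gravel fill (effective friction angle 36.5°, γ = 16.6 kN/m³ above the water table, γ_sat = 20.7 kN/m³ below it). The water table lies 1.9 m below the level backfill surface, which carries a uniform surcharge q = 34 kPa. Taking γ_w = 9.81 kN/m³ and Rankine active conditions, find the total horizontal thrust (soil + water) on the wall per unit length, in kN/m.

249 kN/m

K_a = tan²(45° − φ/2) = 0.2541.
γ' = 20.7 − 9.81 = 10.89 kN/m³. h₂ = H − d_w = 4.8 m.
σ'_h: at surface K_a·q = 8.638; at WT K_a(q+γd_w) = 16.65; at base K_a(q+γd_w+γ'h₂) = 29.93 kPa.
P₁ = ½(8.638+16.65)×1.9 = 24.02; P₂ = ½(16.65+29.93)×4.8 = 111.8; P_w = ½γ_w h₂² = 113.0.
Total = 24.02+111.8+113.0 = 248.8 kN/m.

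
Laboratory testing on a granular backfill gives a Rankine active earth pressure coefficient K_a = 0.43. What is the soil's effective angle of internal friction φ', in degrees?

23.5°

K_a = tan²(45° − φ/2) ⇒ 45° − φ/2 = arctan(√0.43) = 33.25°.
φ = 2(45° − 33.25°) = 23.49°.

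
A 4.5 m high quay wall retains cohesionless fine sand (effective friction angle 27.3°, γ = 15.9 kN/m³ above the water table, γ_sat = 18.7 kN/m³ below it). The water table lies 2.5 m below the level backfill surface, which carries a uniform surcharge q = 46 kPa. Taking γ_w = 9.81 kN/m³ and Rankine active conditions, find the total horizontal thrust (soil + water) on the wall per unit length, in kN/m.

151 kN/m

K_a = tan²(45° − φ/2) = 0.3711.
γ' = 18.7 − 9.81 = 8.890 kN/m³. h₂ = H − d_w = 2.0 m.
σ'_h: at surface K_a·q = 17.07; at WT K_a(q+γd_w) = 31.82; at base K_a(q+γd_w+γ'h₂) = 38.42 kPa.
P₁ = ½(17.07+31.82)×2.5 = 61.12; P₂ = ½(31.82+38.42)×2.0 = 70.25; P_w = ½γ_w h₂² = 19.62.
Total = 61.12+70.25+19.62 = 151.0 kN/m.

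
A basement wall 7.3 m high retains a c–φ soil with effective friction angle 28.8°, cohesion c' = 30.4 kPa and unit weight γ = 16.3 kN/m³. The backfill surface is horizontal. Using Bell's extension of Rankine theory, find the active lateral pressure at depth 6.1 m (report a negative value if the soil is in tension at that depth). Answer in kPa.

-1.18 kPa

K_a = (1 − sin φ)/(1 + sin φ) = 0.3498.
σ_a = K_a γ z − 2c√K_a = 0.3498×16.3×6.1 − 2×30.4×0.5914 = -1.181 kPa.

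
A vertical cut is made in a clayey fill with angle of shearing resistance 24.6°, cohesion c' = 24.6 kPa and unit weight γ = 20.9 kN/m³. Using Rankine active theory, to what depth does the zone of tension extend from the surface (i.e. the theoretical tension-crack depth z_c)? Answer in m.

K_a = tan²(45° − 24.6°/2) = 0.4121; √K_a = 0.6420.
The active pressure is zero where K_a γ z = 2c√K_a, so z_c = 2c/(γ√K_a) = 2×24.6/(20.9×0.6420) = 3.667 m.

3.67 m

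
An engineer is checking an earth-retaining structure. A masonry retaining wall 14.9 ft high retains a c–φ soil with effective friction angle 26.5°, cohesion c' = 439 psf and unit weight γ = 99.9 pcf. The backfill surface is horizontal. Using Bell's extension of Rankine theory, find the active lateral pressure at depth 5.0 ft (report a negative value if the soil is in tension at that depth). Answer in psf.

K_a = (1 − sin φ)/(1 + sin φ) = 0.3829.
σ_a = K_a γ z − 2c√K_a = 0.3829×99.9×5.0 − 2×439×0.6188 = -352.0 psf.

-352 psf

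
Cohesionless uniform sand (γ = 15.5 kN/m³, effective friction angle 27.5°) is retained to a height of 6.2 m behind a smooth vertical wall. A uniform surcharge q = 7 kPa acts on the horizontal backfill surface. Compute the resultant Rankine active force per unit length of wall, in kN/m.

K_a = tan²(45° − φ/2) = 0.3682.
Soil triangle: ½ K_a γ H² = 0.5×0.3682×15.5×6.2² = 109.7 kN/m.
Surcharge rectangle: K_a q H = 0.3682×7×6.2 = 15.98 kN/m.
Total = 109.7 + 15.98 = 125.7 kN/m.

126 kN/m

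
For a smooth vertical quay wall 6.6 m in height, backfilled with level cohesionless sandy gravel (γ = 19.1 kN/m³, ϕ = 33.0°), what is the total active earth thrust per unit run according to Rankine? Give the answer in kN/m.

123 kN/m

K_a = tan²(45° − φ/2) = 0.2948.
P_a = ½ K_a γ H² = 0.5 × 0.2948 × 19.1 × 6.6² = 122.6 kN/m.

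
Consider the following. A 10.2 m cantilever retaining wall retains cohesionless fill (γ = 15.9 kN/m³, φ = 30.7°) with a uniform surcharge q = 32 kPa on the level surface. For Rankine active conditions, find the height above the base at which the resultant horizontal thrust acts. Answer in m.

K_a = 0.3240.
Triangular part P₁ = ½K_aγH² = 268.0 at H/3 = 3.400 m; rectangular part P₂ = K_a q H = 105.8 at H/2 = 5.100 m.
ȳ = (P₁·3.400 + P₂·5.100)/(P₁+P₂) = 3.881 m.

3.88 m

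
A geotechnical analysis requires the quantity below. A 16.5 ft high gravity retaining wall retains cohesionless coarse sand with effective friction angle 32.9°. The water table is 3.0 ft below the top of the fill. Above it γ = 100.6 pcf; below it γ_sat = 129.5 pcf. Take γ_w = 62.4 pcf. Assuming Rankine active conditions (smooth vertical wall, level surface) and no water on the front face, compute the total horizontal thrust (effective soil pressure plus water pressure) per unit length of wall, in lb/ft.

8840 lb/ft

K_a = tan²(45° − φ/2) = 0.2960.
γ' = 129.5 − 62.4 = 67.10 pcf. Depth below WT = 13.5 ft.
σ'_h at WT = K_a γ d_w = 89.34 psf; at base = 89.34 + K_a γ' × 13.5 = 357.5 psf.
P₁ (0–3.0 ft) = ½×89.34×3.0 = 134.0. P₂ (3.0–16.5 ft) = ½(89.34+357.5)×13.5 = 3016.
P_w = ½ γ_w h₂² = 0.5×62.4×13.5² = 5686. Total = 134.0+3016+5686 = 8836 lb/ft.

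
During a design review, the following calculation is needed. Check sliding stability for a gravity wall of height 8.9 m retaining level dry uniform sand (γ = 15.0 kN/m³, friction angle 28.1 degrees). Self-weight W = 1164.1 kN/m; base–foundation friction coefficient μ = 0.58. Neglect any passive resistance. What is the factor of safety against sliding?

K_a = tan²(45° − 28.1°/2) = 0.3596.
P_a = ½K_aγH² = 0.5×0.3596×15.0×8.9² = 213.6 kN/m, acting at H/3 = 2.967 m above the base.
FS_sliding = μW / P_a = 0.58×1164.1 / 213.6 = 3.160.

3.16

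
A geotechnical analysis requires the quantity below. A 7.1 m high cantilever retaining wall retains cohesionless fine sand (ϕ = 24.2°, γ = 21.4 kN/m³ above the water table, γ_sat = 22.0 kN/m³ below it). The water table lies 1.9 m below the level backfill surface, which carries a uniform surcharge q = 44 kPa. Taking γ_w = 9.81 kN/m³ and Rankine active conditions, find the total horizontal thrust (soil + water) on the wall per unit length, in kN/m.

437 kN/m

K_a = tan²(45° − φ/2) = 0.4185.
γ' = 22.0 − 9.81 = 12.19 kN/m³. h₂ = H − d_w = 5.2 m.
σ'_h: at surface K_a·q = 18.41; at WT K_a(q+γd_w) = 35.43; at base K_a(q+γd_w+γ'h₂) = 61.96 kPa.
P₁ = ½(18.41+35.43)×1.9 = 51.15; P₂ = ½(35.43+61.96)×5.2 = 253.2; P_w = ½γ_w h₂² = 132.6.
Total = 51.15+253.2+132.6 = 437.0 kN/m.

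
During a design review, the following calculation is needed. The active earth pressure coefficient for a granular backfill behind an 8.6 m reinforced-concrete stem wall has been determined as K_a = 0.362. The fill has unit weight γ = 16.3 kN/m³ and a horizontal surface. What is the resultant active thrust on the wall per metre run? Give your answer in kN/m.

218 kN/m

P = ½ K_a γ H² = 0.5 × 0.362 × 16.3 × 8.6² = 218.2 kN/m.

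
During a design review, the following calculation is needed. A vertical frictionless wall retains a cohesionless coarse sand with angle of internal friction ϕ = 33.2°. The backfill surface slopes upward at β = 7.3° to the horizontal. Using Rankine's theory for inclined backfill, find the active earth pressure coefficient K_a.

0.299

K_a = cos β · (cos β − √(cos²β − cos²φ)) / (cos β + √(cos²β − cos²φ)).
cos β = 0.9919, cos φ = 0.8368, √(cos²β − cos²φ) = 0.5326.
K_a = 0.9919 × (0.9919 − 0.5326)/(0.9919 + 0.5326) = 0.2988.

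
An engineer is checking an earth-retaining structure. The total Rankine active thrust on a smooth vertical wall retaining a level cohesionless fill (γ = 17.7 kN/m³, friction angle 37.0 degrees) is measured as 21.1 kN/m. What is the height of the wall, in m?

K_a = 0.2486. P_a = ½ K_a γ H² ⇒ H = √(2P_a/(K_a γ)).
H = √(2×21.1/(0.2486×17.7)) = 3.097 m.

3.10 m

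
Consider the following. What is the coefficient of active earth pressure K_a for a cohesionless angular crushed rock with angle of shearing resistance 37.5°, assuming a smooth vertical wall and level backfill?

K_a = (1 − sin φ)/(1 + sin φ) = (1 − sin 37.5°)/(1 + sin 37.5°) = 0.2432.

0.243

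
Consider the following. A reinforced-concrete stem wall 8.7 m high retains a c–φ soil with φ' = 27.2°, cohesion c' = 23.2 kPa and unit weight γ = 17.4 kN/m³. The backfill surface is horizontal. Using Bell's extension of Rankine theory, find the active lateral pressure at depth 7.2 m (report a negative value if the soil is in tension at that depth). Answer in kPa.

K_a = (1 − sin φ)/(1 + sin φ) = 0.3726.
σ_a = K_a γ z − 2c√K_a = 0.3726×17.4×7.2 − 2×23.2×0.6104 = 18.36 kPa.

18.4 kPa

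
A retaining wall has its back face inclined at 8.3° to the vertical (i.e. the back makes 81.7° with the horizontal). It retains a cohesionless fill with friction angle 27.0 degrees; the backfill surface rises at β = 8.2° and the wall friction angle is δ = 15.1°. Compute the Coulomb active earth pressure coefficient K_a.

K_a = sin²(α+φ) / [sin²α · sin(α−δ) · (1 + √{sin(φ+δ)sin(φ−β) / (sin(α−δ)sin(α+β))})²].
With α = 81.7°, φ = 27.0°, δ = 15.1°, β = 8.2°: K_a = 0.4526.

0.453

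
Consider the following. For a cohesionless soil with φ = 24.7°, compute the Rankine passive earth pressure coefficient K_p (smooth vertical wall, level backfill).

K_p = (1 + sin φ)/(1 − sin φ) = tan²(45° + 24.7°/2) = 2.436.

2.44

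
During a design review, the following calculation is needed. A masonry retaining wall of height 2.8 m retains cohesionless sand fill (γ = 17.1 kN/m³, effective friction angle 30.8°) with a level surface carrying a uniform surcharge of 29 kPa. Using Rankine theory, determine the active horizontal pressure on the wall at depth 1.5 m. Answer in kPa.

K_a = (1 − sin φ)/(1 + sin φ) = 0.3227.
σ_v = γz + q = 17.1 × 1.5 + 29 = 54.65 kPa.
σ_h = K_a σ_v = 0.3227 × 54.65 = 17.64 kPa.

17.6 kPa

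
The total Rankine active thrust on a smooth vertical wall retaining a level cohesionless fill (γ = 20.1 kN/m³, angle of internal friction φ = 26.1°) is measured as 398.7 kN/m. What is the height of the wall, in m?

10.1 m

K_a = 0.3889. P_a = ½ K_a γ H² ⇒ H = √(2P_a/(K_a γ)).
H = √(2×398.7/(0.3889×20.1)) = 10.10 m.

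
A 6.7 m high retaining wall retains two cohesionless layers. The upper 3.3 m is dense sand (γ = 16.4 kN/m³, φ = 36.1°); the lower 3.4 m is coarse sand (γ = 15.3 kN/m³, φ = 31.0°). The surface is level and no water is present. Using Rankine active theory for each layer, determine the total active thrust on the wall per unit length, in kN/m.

110 kN/m

K_a1 = tan²(45°−36.1°/2) = 0.2585; K_a2 = tan²(45°−31.0°/2) = 0.3201.
Layer 1: σ at base = K_a1 γ₁ h₁ = 13.99 kPa; P₁ = ½×13.99×3.3 = 23.08.
Layer 2: σ_v at top = γ₁h₁ = 54.12; σ_h top = K_a2×54.12 = 17.32; σ_h base = K_a2×(54.12+15.3×3.4) = 33.98.
P₂ = ½(17.32+33.98)×3.4 = 87.21. Total P_a = 23.08+87.21 = 110.3 kN/m.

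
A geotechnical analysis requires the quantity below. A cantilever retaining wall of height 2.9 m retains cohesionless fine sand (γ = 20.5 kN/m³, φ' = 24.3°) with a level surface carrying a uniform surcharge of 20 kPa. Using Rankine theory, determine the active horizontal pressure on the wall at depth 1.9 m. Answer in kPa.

K_a = (1 − sin φ)/(1 + sin φ) = 0.4169.
σ_v = γz + q = 20.5 × 1.9 + 20 = 58.95 kPa.
σ_h = K_a σ_v = 0.4169 × 58.95 = 24.58 kPa.

24.6 kPa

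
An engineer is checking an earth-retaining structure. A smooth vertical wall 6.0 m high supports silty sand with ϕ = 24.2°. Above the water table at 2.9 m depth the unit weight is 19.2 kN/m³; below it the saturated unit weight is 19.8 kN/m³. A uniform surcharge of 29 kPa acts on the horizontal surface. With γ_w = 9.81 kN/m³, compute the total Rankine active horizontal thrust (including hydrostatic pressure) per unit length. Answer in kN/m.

K_a = tan²(45° − φ/2) = 0.4185.
γ' = 19.8 − 9.81 = 9.990 kN/m³. h₂ = H − d_w = 3.1 m.
σ'_h: at surface K_a·q = 12.14; at WT K_a(q+γd_w) = 35.44; at base K_a(q+γd_w+γ'h₂) = 48.40 kPa.
P₁ = ½(12.14+35.44)×2.9 = 68.99; P₂ = ½(35.44+48.40)×3.1 = 130.0; P_w = ½γ_w h₂² = 47.14.
Total = 68.99+130.0+47.14 = 246.1 kN/m.

246 kN/m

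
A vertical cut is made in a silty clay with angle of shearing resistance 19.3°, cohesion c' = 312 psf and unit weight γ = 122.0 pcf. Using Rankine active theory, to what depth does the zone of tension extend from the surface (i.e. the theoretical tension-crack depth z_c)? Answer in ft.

K_a = tan²(45° − 19.3°/2) = 0.5032; √K_a = 0.7094.
The active pressure is zero where K_a γ z = 2c√K_a, so z_c = 2c/(γ√K_a) = 2×312/(122.0×0.7094) = 7.210 ft.

7.21 ft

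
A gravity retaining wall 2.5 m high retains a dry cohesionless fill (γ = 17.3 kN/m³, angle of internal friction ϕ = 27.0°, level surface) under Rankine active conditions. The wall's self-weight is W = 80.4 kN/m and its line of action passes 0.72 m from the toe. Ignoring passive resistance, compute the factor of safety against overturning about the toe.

3.42

K_a = tan²(45° − 27.0°/2) = 0.3755.
P_a = ½K_aγH² = 0.5×0.3755×17.3×2.5² = 20.30 kN/m, acting at H/3 = 0.8333 m above the base.
Overturning moment M_o = P_a × H/3 = 20.30 × 0.8333 = 16.92.
Resisting moment M_r = W × 0.72 = 80.4 × 0.72 = 57.89.
FS_overturning = M_r/M_o = 57.89/16.92 = 3.422.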